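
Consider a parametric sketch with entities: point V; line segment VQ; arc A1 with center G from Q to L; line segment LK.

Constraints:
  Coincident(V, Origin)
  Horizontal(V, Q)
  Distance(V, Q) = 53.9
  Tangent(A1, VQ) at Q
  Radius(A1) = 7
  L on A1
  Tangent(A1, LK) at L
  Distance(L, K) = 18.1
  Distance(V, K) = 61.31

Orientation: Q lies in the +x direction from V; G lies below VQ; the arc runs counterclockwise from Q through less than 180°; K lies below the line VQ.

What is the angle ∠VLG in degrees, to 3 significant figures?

143°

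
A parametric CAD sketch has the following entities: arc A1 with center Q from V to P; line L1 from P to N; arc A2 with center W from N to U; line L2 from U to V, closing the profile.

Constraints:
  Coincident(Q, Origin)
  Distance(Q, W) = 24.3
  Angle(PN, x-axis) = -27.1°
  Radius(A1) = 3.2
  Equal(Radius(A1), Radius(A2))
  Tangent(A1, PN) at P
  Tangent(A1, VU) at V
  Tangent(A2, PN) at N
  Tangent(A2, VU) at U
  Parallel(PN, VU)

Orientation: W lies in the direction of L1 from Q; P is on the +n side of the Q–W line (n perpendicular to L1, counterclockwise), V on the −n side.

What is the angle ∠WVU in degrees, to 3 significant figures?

7.50°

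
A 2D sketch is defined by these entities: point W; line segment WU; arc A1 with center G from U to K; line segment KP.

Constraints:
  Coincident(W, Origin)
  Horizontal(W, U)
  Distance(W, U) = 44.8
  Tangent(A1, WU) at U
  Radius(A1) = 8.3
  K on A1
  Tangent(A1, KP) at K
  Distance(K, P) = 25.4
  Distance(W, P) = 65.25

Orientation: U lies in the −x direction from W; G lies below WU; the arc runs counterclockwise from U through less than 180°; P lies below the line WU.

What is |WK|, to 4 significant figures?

53.48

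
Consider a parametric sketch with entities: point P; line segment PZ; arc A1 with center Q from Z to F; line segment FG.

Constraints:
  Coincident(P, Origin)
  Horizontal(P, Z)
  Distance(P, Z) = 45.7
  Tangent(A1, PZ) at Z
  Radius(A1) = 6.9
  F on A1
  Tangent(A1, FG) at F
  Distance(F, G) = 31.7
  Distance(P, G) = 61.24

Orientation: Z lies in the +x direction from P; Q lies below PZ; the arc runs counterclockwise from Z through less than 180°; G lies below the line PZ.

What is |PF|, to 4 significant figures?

39.96

P is at the origin; P and Z share the same y with |PZ| = 45.7 and Z on the +x side, so Z = (45.70, 0.000). The tangent condition forces QZ to be normal to PZ, so Q = Z + (0, -6.9) = (45.70, -6.900). Since QF ⟂ FG (tangency), |QG| = √(6.9² + 31.7²) = 32.44 regardless of where F sits on A1. So G lies on both circle(P, 61.24) and circle(Q, 32.44); the below-PZ intersection is G = (46.95, -39.32). F is the foot of the tangent from G: F = (39.02, -8.626).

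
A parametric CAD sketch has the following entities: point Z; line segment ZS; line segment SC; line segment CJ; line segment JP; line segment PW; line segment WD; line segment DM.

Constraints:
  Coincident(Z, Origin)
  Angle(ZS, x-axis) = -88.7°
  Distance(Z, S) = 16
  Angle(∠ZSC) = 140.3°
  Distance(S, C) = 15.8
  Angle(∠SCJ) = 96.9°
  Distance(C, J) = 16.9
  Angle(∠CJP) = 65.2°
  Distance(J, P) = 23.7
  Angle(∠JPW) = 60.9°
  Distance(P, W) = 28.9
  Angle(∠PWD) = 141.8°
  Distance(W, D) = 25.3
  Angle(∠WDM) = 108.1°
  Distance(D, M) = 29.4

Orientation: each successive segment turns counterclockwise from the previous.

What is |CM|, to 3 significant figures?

40.1

Z is at the origin; ZS runs at -88.7° with length 16.0, so S = (0.363, -16.0). ∠ZSC = 140.3° gives SC at -49.0° from the x-axis; with |SC| = 15.8, C = (10.7, -27.9). ∠SCJ = 96.9° gives CJ at 34.1° from the x-axis; with |CJ| = 16.9, J = (24.7, -18.4). ∠CJP = 65.2° gives JP at 149° from the x-axis; with |JP| = 23.7, P = (4.43, -6.20). ∠JPW = 60.9° gives PW at -92.0° from the x-axis; with |PW| = 28.9, W = (3.42, -35.1). ∠PWD = 141.8° gives WD at -53.8° from the x-axis; with |WD| = 25.3, D = (18.4, -55.5). ∠WDM = 108.1° gives DM at 18.1° from the x-axis; with |DM| = 29.4, M = (46.3, -46.4). Then |CM| = |M − C| = 40.1.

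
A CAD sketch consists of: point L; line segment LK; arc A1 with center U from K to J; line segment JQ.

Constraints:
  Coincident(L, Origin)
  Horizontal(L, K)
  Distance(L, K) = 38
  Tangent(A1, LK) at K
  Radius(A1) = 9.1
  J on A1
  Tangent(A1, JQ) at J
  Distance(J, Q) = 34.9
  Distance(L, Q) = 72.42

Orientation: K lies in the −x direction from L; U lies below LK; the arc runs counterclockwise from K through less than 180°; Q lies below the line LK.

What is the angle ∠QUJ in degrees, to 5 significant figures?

75.386°

Checks: |UJ| = 9.100 ✓; ∠(UJ, JQ) = 90.00° ✓; |JQ| = 34.90 ✓; |LQ| = 72.42 ✓.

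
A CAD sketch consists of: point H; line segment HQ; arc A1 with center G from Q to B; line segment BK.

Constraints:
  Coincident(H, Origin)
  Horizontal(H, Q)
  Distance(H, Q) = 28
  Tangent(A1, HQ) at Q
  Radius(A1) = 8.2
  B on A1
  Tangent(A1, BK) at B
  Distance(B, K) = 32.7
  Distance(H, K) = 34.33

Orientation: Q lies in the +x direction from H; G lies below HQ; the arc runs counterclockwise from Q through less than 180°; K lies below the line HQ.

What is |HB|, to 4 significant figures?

21.16

Checks: |GB| = 8.200 ✓; ∠(GB, BK) = 90.00° ✓; |BK| = 32.70 ✓; |HK| = 34.33 ✓.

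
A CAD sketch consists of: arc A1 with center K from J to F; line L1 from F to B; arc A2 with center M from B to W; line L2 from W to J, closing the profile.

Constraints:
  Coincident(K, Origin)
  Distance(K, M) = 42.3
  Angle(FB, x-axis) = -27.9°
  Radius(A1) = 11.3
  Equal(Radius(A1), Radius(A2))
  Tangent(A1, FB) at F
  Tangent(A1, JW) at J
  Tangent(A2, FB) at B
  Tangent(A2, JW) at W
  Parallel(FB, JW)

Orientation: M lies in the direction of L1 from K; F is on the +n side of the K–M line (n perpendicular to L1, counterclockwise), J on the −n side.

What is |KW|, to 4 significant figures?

43.78

Tangency of A1 to both parallel lines with radius 11.3 puts F and J at K ± 11.3·n: F = (5.288, 9.987), J = (-5.288, -9.987). Equal radii place B and W the same way about M: B = M + 11.3·n = (42.67, -9.807), W = M − 11.3·n = (32.10, -29.78). Then |KW| = |W − K| = 43.78.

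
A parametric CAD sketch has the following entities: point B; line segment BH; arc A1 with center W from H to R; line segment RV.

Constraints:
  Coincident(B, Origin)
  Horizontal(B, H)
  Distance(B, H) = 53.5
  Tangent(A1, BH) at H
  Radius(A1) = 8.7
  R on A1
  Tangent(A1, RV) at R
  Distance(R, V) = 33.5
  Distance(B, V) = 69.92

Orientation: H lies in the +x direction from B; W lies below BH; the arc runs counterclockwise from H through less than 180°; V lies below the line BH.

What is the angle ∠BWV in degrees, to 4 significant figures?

101.6°

Checks: |WH| = 8.700 ✓; |WR| = 8.700 ✓; ∠(WR, RV) = 90.00° ✓; |RV| = 33.50 ✓; |BV| = 69.92 ✓.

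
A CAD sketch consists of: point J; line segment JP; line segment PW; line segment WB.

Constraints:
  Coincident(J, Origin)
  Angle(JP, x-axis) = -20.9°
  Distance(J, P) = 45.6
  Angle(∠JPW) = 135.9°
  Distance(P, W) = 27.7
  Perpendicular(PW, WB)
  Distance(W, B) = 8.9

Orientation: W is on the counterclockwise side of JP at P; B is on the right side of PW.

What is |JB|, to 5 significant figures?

72.835

∠JPW = 135.9°, so PW runs at -20.9° + (180° − 135.9°) = 23.200° from the x-axis; with |PW| = 27.7, W = P + 27.7·(cos 23.200°, sin 23.200°) = (68.060, -5.3551). The perpendicularity gives WB at right angles to PW; with |WB| = 8.9 on the right of PW, B = W + 8.9·(0.39394, -0.91914) = (71.566, -13.535). Then |JB| = |B − J| = 72.835.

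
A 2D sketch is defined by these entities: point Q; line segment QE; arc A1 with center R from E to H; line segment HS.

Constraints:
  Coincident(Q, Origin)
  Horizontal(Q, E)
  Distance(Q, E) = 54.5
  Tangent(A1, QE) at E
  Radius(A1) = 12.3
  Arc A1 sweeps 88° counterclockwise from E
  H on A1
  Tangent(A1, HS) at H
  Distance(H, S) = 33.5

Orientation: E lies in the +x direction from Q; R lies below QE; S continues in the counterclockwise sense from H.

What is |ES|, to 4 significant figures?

47.31

On A1, E sits at bearing 90° from R; an 88° counterclockwise sweep puts H at bearing 178°, so H = R + 12.3·(cos 178°, sin 178°) = (42.21, -11.87). The tangent condition forces RH to be normal to HS, so HS runs along (−sin 178°, cos 178°); with |HS| = 33.5, S = (41.04, -45.35). Then |ES| = |S − E| = 47.31.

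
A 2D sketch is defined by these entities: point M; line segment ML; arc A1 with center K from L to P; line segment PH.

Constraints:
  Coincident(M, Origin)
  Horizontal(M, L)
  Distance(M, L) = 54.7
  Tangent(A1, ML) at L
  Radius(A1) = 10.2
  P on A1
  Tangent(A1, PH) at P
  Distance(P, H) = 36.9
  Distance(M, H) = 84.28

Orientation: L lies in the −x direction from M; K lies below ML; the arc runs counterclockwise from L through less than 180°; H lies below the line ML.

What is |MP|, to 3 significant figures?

65.3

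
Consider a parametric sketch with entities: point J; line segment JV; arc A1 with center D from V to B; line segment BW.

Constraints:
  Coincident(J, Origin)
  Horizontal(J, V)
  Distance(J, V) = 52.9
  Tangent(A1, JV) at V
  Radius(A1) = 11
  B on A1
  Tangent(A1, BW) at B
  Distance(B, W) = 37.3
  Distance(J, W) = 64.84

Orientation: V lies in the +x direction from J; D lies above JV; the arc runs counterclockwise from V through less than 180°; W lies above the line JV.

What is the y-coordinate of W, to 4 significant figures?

48.59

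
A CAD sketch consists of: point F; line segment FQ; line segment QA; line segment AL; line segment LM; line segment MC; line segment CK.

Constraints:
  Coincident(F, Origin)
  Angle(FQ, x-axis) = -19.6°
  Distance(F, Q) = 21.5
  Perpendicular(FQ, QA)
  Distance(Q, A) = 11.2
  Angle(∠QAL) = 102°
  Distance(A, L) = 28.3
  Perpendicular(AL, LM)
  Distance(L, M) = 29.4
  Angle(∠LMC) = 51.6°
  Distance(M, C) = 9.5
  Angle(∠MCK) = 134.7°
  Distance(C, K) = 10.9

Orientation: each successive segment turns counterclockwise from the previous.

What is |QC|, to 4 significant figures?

26.36

The perpendicularity gives LM at right angles to AL, so LM runs at -121.6°; with |LM| = 29.4, M = (-15.50, -6.873). ∠LMC = 51.6° gives MC at 6.800° from the x-axis; with |MC| = 9.5, C = (-6.065, -5.748). Then |QC| = |C − Q| = 26.36.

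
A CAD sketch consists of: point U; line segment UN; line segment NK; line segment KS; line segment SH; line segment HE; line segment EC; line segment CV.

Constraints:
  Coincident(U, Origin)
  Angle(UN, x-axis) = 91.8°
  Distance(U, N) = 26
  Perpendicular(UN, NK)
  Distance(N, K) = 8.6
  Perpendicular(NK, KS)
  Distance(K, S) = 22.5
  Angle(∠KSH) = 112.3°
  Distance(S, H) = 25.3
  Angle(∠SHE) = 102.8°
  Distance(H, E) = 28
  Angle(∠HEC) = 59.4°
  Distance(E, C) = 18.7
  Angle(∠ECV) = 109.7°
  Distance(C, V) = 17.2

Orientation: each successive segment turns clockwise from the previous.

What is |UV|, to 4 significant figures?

5.821

U is at the origin; UN runs at 91.8° with length 26.0, so N = (-0.8167, 25.99). UN is perpendicular to NK, so NK runs at 1.800°; with |NK| = 8.6, K = (7.779, 26.26). NK ⟂ KS, so KS runs at -88.20°; with |KS| = 22.5, S = (8.486, 3.768). ∠KSH = 112.3° gives SH at -155.9° from the x-axis; with |SH| = 25.3, H = (-14.61, -6.562). ∠SHE = 102.8° gives HE at 126.9° from the x-axis; with |HE| = 28.0, E = (-31.42, 15.83). ∠HEC = 59.4° gives EC at 6.300° from the x-axis; with |EC| = 18.7, C = (-12.83, 17.88). ∠ECV = 109.7° gives CV at -64.00° from the x-axis; with |CV| = 17.2, V = (-5.294, 2.422). Then |UV| = |V − U| = 5.821.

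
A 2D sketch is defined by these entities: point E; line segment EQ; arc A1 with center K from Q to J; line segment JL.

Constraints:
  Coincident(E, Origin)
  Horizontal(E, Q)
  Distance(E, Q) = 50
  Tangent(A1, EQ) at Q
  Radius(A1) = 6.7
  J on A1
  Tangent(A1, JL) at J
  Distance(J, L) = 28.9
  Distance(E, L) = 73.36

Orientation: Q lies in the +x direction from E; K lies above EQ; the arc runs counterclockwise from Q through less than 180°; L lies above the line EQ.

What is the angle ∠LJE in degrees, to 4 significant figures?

114.6°

Checks: |KJ| = 6.700 ✓; ∠(KJ, JL) = 90.00° ✓; |JL| = 28.90 ✓; |EL| = 73.36 ✓.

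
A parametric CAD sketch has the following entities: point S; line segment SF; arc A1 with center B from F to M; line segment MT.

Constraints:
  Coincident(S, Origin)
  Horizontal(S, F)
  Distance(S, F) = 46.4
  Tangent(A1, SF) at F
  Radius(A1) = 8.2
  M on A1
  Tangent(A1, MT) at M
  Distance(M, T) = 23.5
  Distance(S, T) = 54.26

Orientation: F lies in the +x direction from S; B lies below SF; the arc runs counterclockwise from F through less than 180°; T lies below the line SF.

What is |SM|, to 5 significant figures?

39.622

Checks: ∠(BF, FS) = 90.00° ✓; |BM| = 8.200 ✓; ∠(BM, MT) = 90.00° ✓; |MT| = 23.50 ✓; |ST| = 54.26 ✓.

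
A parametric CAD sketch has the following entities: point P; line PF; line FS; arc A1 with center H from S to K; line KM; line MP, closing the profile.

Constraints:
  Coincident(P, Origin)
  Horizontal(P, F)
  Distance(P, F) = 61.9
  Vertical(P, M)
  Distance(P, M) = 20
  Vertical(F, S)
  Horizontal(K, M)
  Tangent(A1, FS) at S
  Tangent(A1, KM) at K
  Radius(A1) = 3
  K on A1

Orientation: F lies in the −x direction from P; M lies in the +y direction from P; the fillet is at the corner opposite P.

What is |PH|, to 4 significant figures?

61.30

P and M share the same x with |PM| = 20.0 and M on the +y side, so M = (0.000, 20.00). The virtual corner opposite P is at (-61.90, 20.00). Tangency of A1 to FS means the radius HS is perpendicular to FS and A1 meets KM tangentially, so HK is at right angles to KM, with radius 3.0, so the center H sits 3.0 in from both sides at H = (-58.90, 17.00). Then |PH| = |H − P| = 61.30.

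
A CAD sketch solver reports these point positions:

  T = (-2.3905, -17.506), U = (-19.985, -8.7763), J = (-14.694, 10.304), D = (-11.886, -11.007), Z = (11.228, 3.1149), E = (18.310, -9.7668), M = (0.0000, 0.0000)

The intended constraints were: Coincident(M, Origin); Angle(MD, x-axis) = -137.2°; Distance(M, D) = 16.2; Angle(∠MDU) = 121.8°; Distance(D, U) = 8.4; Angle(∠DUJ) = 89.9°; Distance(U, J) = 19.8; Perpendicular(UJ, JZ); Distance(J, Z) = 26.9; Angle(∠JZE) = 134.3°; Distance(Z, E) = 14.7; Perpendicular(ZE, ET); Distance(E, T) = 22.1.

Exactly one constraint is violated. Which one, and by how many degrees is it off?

Perpendicular(ZE, ET) — off by 8.30°.

M = (0.00, 0.00) ✓; MD at -137.2° ✓; |MD| = 16.20 ✓; ∠MDU = 121.8° ✓; |DU| = 8.401 ✓; ∠DUJ = 89.90° ✓; |UJ| = 19.80 ✓; ∠(UJ, JZ) = 90.00° ✓; |JZ| = 26.90 ✓; ∠JZE = 134.3° ✓; |ZE| = 14.70 ✓; ∠(ZE, ET) = 98.30° ✗; |ET| = 22.10 ✓.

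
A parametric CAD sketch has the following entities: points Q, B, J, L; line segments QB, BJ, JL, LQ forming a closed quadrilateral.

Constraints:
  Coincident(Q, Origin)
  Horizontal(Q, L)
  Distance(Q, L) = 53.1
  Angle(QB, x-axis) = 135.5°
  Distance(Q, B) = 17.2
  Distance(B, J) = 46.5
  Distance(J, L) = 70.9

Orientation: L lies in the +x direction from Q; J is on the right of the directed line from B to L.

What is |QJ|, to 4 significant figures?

35.47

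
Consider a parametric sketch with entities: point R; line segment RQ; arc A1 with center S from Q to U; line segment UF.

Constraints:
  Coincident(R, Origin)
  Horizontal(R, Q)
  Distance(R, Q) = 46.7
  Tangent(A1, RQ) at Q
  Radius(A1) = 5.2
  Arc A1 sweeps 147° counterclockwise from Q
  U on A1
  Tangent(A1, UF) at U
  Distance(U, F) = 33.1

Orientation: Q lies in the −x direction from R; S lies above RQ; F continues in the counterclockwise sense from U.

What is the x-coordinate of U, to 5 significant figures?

-43.868

Tangency of A1 to RQ means the radius SQ is perpendicular to RQ, so S = Q + (0, 5.2) = (-46.700, 5.2000). On A1, Q sits at bearing -90° from S; a 147° counterclockwise sweep puts U at bearing 57°, so U = S + 5.2·(cos 57°, sin 57°) = (-43.868, 9.5611). So U.x = -43.868.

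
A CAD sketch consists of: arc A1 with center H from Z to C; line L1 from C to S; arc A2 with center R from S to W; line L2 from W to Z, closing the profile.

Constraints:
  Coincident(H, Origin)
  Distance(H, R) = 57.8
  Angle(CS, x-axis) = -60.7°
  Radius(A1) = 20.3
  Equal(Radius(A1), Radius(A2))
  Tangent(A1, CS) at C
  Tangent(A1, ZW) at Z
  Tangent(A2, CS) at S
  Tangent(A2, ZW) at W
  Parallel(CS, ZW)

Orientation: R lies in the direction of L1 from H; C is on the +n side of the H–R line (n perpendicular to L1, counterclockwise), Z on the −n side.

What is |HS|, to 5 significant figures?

61.261

Tangency of A1 to both parallel lines with radius 20.3 puts C and Z at H ± 20.3·n: C = (17.703, 9.9345), Z = (-17.703, -9.9345). Equal radii place S and W the same way about R: S = R + 20.3·n = (45.989, -40.471), W = R − 20.3·n = (10.583, -60.340). Then |HS| = |S − H| = 61.261.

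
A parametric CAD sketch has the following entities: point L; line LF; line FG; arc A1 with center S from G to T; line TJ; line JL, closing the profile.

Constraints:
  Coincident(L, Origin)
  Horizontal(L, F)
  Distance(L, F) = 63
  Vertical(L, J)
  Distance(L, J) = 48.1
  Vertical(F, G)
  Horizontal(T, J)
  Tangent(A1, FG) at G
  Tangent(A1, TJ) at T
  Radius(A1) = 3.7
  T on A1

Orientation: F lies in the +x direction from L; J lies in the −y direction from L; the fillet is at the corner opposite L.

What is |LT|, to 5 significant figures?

76.355

The virtual corner opposite L is at (63.000, -48.100). Since A1 is tangent to FG there, SG ⟂ FG and A1 meets TJ tangentially, so ST is at right angles to TJ, with radius 3.7, so the center S sits 3.7 in from both sides at S = (59.300, -44.400). That places the tangent points at G = (63.000, -44.400) on FG and T = (59.300, -48.100) on TJ. Then |LT| = |T − L| = 76.355.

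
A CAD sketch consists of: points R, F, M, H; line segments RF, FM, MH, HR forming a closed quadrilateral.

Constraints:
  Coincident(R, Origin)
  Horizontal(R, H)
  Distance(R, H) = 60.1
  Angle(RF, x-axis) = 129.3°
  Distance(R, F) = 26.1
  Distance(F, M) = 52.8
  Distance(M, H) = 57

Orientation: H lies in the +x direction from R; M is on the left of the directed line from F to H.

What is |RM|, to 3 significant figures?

55.5

R is at the origin; RH is horizontal with |RH| = 60.1 and H in +x, so H = (60.1, 0). RF runs at 129.3° with |RF| = 26.1, so F = (-16.5, 20.2). M is determined by |FM| = 52.8 and |MH| = 57.0 together: it lies at the intersection of circle(F, 52.8) and circle(H, 57.0). With |FH| = 79.2, the foot of the radical line on FH is 36.7 from F and the perpendicular offset is √(52.8² − 36.7²) = 37.9. Taking the left-of-FH solution: M = (28.6, 47.5).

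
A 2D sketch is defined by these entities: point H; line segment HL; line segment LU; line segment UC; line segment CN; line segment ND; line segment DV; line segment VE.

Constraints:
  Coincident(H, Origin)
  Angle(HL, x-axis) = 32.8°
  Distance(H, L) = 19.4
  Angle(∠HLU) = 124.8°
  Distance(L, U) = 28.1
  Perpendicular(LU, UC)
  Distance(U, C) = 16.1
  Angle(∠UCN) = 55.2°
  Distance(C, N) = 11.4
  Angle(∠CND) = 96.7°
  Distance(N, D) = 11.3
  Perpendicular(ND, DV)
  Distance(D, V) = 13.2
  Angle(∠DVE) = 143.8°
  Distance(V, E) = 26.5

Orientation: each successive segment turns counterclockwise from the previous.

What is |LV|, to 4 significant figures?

36.18

H is at the origin; HL runs at 32.8° with length 19.4, so L = (16.31, 10.51). ∠HLU = 124.8° gives LU at 88.00° from the x-axis; with |LU| = 28.1, U = (17.29, 38.59). LU ⟂ UC, so UC runs at 178.0°; with |UC| = 16.1, C = (1.197, 39.15). ∠UCN = 55.2° gives CN at -57.20° from the x-axis; with |CN| = 11.4, N = (7.373, 29.57). ∠CND = 96.7° gives ND at 26.10° from the x-axis; with |ND| = 11.3, D = (17.52, 34.54). The perpendicularity gives DV at right angles to ND, so DV runs at 116.1°; with |DV| = 13.2, V = (11.71, 46.40). Then |LV| = |V − L| = 36.18.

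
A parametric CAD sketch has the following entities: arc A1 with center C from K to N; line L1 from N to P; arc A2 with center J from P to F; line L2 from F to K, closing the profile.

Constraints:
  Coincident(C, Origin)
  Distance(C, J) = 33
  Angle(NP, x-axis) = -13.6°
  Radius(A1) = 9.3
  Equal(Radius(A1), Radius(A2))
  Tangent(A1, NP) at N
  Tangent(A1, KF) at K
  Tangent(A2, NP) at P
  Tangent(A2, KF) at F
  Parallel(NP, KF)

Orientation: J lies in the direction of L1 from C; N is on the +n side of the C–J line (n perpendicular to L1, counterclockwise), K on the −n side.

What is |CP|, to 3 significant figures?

34.3

Tangency of A1 to both parallel lines with radius 9.3 puts N and K at C ± 9.3·n: N = (2.19, 9.04), K = (-2.19, -9.04). Equal radii place P and F the same way about J: P = J + 9.3·n = (34.3, 1.28), F = J − 9.3·n = (29.9, -16.8). Then |CP| = |P − C| = 34.3.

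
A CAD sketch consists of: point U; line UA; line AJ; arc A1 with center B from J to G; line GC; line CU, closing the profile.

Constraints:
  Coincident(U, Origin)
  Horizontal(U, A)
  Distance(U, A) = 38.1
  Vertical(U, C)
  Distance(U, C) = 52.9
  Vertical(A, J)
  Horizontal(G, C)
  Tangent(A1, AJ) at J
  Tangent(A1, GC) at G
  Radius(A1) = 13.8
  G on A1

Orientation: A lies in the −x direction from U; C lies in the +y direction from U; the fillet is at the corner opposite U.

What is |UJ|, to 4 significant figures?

54.59

U is at the origin; UA is horizontal with |UA| = 38.1 and A on the −x side, so A = (-38.10, 0.000). U and C share the same x with |UC| = 52.9 and C on the +y side, so C = (0.000, 52.90). The virtual corner opposite U is at (-38.10, 52.90). A1 meets AJ tangentially, so BJ is at right angles to AJ and A1 meets GC tangentially, so BG is at right angles to GC, with radius 13.8, so the center B sits 13.8 in from both sides at B = (-24.30, 39.10). That places the tangent points at J = (-38.10, 39.10) on AJ and G = (-24.30, 52.90) on GC. Then |UJ| = |J − U| = 54.59.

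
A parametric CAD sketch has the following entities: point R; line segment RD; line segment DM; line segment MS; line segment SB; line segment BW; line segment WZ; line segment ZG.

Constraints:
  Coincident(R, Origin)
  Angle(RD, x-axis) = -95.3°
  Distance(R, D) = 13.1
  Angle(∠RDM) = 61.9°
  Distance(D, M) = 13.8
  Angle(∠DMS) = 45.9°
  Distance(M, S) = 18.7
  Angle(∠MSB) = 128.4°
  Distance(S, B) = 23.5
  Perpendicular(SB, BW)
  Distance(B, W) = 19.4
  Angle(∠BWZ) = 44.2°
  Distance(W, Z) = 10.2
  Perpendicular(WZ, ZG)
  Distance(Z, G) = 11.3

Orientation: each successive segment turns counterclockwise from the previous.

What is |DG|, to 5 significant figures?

24.144

∠BWZ = 44.2° gives WZ at 74.300° from the x-axis; with |WZ| = 10.2, Z = (-14.324, -18.802). WZ is perpendicular to ZG, so ZG runs at 164.30°; with |ZG| = 11.3, G = (-25.203, -15.745). Then |DG| = |G − D| = 24.144.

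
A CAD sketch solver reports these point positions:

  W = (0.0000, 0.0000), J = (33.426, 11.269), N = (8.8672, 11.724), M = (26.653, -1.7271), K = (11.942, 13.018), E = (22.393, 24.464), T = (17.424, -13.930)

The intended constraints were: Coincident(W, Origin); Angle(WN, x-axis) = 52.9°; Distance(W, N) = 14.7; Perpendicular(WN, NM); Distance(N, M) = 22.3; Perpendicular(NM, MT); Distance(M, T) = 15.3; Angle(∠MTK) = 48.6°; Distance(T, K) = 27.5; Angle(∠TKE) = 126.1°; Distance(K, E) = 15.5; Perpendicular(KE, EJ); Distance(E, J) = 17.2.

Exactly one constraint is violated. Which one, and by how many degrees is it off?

Perpendicular(KE, EJ) — off by 7.70°.

W = (0.00, 0.00) ✓; WN at 52.90° ✓; |WN| = 14.70 ✓; ∠(WN, NM) = 90.00° ✓; |NM| = 22.30 ✓; ∠(NM, MT) = 90.00° ✓; |MT| = 15.30 ✓; ∠MTK = 48.60° ✓; |TK| = 27.50 ✓; ∠TKE = 126.1° ✓; |KE| = 15.50 ✓; ∠(KE, EJ) = 97.70° ✗; |EJ| = 17.20 ✓.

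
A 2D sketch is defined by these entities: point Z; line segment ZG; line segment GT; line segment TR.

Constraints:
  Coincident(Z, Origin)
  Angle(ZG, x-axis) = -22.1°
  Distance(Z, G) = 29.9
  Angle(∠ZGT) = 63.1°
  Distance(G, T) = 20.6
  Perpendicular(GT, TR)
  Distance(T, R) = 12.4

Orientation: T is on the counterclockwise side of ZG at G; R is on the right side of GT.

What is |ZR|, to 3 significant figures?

39.7

Z is at the origin; ZG runs at -22.1° with length 29.9, so G = 29.9·(cos -22.1°, sin -22.1°) = (27.7, -11.2). ∠ZGT = 63.1°, so GT runs at -22.1° + (180° − 63.1°) = 94.8° from the x-axis; with |GT| = 20.6, T = G + 20.6·(cos 94.8°, sin 94.8°) = (26.0, 9.28). GT is perpendicular to TR; with |TR| = 12.4 on the right of GT, R = T + 12.4·(0.996, 0.0837) = (38.3, 10.3). Then |ZR| = |R − Z| = 39.7.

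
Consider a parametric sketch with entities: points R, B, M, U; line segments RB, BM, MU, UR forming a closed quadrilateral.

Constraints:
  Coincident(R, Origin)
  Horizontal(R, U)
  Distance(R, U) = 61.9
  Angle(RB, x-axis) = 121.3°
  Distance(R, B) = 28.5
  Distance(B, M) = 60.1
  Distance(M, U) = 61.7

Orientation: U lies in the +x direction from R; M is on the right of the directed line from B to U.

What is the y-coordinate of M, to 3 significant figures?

-31.0

R is at the origin; R and U share the same y with |RU| = 61.9 and U in +x, so U = (61.9, 0). RB runs at 121.3° with |RB| = 28.5, so B = (-14.8, 24.4). M is determined by |BM| = 60.1 and |MU| = 61.7 together: it lies at the intersection of circle(B, 60.1) and circle(U, 61.7). With |BU| = 80.5, the foot of the radical line on BU is 39.0 from B and the perpendicular offset is √(60.1² − 39.0²) = 45.7. Taking the right-of-BU solution: M = (8.56, -31.0).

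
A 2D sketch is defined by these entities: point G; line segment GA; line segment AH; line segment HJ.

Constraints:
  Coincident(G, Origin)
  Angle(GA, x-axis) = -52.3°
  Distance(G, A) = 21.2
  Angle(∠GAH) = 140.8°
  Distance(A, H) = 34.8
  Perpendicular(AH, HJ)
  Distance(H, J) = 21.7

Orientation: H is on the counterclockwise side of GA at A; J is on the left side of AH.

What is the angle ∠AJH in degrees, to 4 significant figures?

58.05°

G is at the origin; GA runs at -52.3° with length 21.2, so A = 21.2·(cos -52.3°, sin -52.3°) = (12.96, -16.77). ∠GAH = 140.8°, so AH runs at -52.3° + (180° − 140.8°) = -13.10° from the x-axis; with |AH| = 34.8, H = A + 34.8·(cos -13.10°, sin -13.10°) = (46.86, -24.66). The perpendicularity gives HJ at right angles to AH; with |HJ| = 21.7 on the left of AH, J = H + 21.7·(0.2267, 0.9740) = (51.78, -3.526). Then cos ∠AJH = JA·JH / (|JA||JH|), giving 58.05°.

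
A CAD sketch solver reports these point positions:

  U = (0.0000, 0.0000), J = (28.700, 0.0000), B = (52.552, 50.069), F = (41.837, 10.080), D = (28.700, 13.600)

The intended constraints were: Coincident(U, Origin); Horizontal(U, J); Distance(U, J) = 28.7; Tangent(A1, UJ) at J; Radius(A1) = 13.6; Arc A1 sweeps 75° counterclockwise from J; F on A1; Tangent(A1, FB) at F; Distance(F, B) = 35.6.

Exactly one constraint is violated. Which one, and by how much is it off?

Distance(F, B) = 35.6 — off by 5.80.

U = (0.00, 0.00) ✓; U.y = 0.00, J.y = 0.00 ✓; |UJ| = 28.70 ✓; ∠(DJ, JU) = 90.00° ✓; |DJ| = 13.60 ✓; bearing(D→F) − bearing(D→J) = 75.00° ✓; |DF| = 13.60 ✓; ∠(DF, FB) = 90.00° ✓; |FB| = 41.40 ✗.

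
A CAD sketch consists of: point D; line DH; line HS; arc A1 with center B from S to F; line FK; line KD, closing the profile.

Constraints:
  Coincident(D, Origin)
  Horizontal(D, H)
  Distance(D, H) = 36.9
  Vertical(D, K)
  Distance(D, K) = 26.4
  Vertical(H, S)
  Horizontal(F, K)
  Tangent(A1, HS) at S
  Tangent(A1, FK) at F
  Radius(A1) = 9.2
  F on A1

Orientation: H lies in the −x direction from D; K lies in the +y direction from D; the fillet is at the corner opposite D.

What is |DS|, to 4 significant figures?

40.71

D is at the origin; D and H share the same y with |DH| = 36.9 and H on the −x side, so H = (-36.90, 0.000). D and K share the same x with |DK| = 26.4 and K on the +y side, so K = (0.000, 26.40). The virtual corner opposite D is at (-36.90, 26.40). Since A1 is tangent to HS there, BS ⟂ HS and since A1 is tangent to FK there, BF ⟂ FK, with radius 9.2, so the center B sits 9.2 in from both sides at B = (-27.70, 17.20). That places the tangent points at S = (-36.90, 17.20) on HS and F = (-27.70, 26.40) on FK. Then |DS| = |S − D| = 40.71.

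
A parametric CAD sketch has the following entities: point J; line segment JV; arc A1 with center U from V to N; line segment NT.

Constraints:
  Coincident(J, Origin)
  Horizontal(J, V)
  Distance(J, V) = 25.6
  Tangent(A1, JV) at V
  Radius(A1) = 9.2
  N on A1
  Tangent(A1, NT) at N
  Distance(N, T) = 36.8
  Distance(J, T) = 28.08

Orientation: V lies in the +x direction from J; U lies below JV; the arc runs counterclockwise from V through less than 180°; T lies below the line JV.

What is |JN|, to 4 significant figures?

19.60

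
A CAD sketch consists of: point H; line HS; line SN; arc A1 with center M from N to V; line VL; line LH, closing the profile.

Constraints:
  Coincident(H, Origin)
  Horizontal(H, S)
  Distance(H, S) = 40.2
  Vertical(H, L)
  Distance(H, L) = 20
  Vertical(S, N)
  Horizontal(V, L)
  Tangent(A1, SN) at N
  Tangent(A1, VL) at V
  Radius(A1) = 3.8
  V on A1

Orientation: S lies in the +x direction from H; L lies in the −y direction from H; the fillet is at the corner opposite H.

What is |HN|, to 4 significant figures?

43.34

H is at the origin; H and S share the same y with |HS| = 40.2 and S on the +x side, so S = (40.20, 0.000). H and L share the same x with |HL| = 20.0 and L on the −y side, so L = (0.000, -20.00). The virtual corner opposite H is at (40.20, -20.00). Tangency of A1 to SN means the radius MN is perpendicular to SN and tangency of A1 to VL means the radius MV is perpendicular to VL, with radius 3.8, so the center M sits 3.8 in from both sides at M = (36.40, -16.20). That places the tangent points at N = (40.20, -16.20) on SN and V = (36.40, -20.00) on VL. Then |HN| = |N − H| = 43.34.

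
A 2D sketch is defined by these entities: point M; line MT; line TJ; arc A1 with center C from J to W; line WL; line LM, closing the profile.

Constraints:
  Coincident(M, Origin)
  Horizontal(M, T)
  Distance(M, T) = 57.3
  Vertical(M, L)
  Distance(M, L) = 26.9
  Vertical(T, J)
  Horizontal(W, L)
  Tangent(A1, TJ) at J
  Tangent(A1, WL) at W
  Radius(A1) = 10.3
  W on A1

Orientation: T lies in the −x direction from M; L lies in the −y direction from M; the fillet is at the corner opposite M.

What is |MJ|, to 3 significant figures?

59.7

The virtual corner opposite M is at (-57.3, -26.9). Tangency of A1 to TJ means the radius CJ is perpendicular to TJ and the tangent condition forces CW to be normal to WL, with radius 10.3, so the center C sits 10.3 in from both sides at C = (-47.0, -16.6). That places the tangent points at J = (-57.3, -16.6) on TJ and W = (-47.0, -26.9) on WL. Then |MJ| = |J − M| = 59.7.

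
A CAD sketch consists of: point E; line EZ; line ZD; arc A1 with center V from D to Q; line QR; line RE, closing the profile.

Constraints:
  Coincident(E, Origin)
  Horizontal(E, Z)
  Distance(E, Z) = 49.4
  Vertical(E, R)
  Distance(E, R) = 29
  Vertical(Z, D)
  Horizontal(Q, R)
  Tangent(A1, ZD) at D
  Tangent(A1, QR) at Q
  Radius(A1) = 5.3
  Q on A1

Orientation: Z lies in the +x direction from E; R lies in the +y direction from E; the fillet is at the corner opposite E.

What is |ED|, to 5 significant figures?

54.791

E is at the origin; EZ is horizontal with |EZ| = 49.4 and Z on the +x side, so Z = (49.400, 0.0000). ER is vertical with |ER| = 29.0 and R on the +y side, so R = (0.0000, 29.000). The virtual corner opposite E is at (49.400, 29.000). Since A1 is tangent to ZD there, VD ⟂ ZD and since A1 is tangent to QR there, VQ ⟂ QR, with radius 5.3, so the center V sits 5.3 in from both sides at V = (44.100, 23.700). That places the tangent points at D = (49.400, 23.700) on ZD and Q = (44.100, 29.000) on QR. Then |ED| = |D − E| = 54.791.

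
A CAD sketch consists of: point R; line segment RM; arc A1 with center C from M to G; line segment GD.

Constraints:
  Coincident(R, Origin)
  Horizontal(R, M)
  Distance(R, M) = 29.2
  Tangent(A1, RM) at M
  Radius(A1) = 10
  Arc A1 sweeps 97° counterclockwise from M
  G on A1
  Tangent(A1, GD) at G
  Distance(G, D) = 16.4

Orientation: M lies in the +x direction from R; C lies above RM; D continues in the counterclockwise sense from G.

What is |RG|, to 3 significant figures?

40.7

R is at the origin; RM is horizontal with |RM| = 29.2 and M on the +x side, so M = (29.2, 0.00). Tangency of A1 to RM means the radius CM is perpendicular to RM, so C = M + (0, 10) = (29.2, 10.0). On A1, M sits at bearing -90° from C; a 97° counterclockwise sweep puts G at bearing 7°, so G = C + 10.0·(cos 7°, sin 7°) = (39.1, 11.2). Then |RG| = |G − R| = 40.7.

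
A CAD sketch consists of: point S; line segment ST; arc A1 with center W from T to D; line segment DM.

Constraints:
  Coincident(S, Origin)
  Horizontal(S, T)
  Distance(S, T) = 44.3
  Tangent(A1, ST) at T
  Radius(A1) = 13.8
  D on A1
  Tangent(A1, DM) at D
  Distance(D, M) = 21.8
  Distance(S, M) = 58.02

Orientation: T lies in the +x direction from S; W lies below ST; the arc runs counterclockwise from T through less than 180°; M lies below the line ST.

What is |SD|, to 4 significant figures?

38.04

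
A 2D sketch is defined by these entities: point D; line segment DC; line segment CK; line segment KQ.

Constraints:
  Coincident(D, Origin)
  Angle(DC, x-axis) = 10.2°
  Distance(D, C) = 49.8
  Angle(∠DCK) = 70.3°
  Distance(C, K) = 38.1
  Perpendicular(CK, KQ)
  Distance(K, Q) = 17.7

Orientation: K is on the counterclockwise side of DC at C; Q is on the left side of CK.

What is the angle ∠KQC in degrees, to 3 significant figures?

65.1°

D is at the origin; DC runs at 10.2° with length 49.8, so C = 49.8·(cos 10.2°, sin 10.2°) = (49.0, 8.82). ∠DCK = 70.3°, so CK runs at 10.2° + (180° − 70.3°) = 120° from the x-axis; with |CK| = 38.1, K = C + 38.1·(cos 120°, sin 120°) = (30.0, 41.8). CK ⟂ KQ; with |KQ| = 17.7 on the left of CK, Q = K + 17.7·(-0.867, -0.498) = (14.7, 33.0). Then cos ∠KQC = QK·QC / (|QK||QC|), giving 65.1°.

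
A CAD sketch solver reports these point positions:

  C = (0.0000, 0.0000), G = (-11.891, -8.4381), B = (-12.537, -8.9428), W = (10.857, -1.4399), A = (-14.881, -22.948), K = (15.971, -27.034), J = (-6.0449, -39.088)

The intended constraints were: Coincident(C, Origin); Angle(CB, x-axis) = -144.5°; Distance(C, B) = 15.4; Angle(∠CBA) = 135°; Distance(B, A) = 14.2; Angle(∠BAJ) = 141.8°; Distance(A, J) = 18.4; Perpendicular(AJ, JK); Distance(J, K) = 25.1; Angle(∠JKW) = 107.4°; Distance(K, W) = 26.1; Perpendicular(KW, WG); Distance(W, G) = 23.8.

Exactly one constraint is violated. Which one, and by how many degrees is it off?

Perpendicular(KW, WG) — off by 5.80°.

C = (0.00, 0.00) ✓; CB at -144.5° ✓; |CB| = 15.40 ✓; ∠CBA = 135.0° ✓; |BA| = 14.20 ✓; ∠BAJ = 141.8° ✓; |AJ| = 18.40 ✓; ∠(AJ, JK) = 90.00° ✓; |JK| = 25.10 ✓; ∠JKW = 107.4° ✓; |KW| = 26.10 ✓; ∠(KW, WG) = 95.80° ✗; |WG| = 23.80 ✓.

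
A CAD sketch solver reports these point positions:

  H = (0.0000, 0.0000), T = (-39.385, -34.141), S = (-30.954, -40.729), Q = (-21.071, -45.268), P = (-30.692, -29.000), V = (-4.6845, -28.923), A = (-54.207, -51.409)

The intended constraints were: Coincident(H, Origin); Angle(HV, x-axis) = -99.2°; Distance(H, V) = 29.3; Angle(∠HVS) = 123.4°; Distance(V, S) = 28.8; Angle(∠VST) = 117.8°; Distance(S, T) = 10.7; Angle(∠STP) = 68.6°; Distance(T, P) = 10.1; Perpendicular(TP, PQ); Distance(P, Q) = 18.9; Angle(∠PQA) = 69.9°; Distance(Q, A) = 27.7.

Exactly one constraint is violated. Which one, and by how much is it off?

Distance(Q, A) = 27.7 — off by 6.00.

H = (0.00, 0.00) ✓; HV at -99.20° ✓; |HV| = 29.30 ✓; ∠HVS = 123.4° ✓; |VS| = 28.80 ✓; ∠VST = 117.8° ✓; |ST| = 10.70 ✓; ∠STP = 68.60° ✓; |TP| = 10.10 ✓; ∠(TP, PQ) = 90.00° ✓; |PQ| = 18.90 ✓; ∠PQA = 69.90° ✓; |QA| = 33.70 ✗.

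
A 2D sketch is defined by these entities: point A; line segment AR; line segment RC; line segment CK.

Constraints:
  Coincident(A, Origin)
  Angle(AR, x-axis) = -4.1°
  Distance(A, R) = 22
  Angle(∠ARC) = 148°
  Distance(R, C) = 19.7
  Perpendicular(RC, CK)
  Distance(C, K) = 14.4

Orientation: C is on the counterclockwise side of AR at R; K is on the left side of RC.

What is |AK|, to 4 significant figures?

38.45

A is at the origin; AR runs at -4.1° with length 22.0, so R = 22.0·(cos -4.1°, sin -4.1°) = (21.94, -1.573). ∠ARC = 148.0°, so RC runs at -4.1° + (180° − 148.0°) = 27.90° from the x-axis; with |RC| = 19.7, C = R + 19.7·(cos 27.90°, sin 27.90°) = (39.35, 7.645). The perpendicularity gives CK at right angles to RC; with |CK| = 14.4 on the left of RC, K = C + 14.4·(-0.4679, 0.8838) = (32.62, 20.37). Then |AK| = |K − A| = 38.45.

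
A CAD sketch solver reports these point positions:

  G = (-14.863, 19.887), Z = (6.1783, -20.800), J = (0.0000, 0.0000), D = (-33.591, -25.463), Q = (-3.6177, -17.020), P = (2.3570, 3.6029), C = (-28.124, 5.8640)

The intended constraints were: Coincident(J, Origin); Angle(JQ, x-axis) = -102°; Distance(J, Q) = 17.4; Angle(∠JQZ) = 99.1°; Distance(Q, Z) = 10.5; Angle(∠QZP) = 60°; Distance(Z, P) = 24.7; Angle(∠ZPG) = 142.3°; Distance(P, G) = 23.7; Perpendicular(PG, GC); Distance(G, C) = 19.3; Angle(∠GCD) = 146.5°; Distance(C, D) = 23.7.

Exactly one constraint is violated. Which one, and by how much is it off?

Distance(C, D) = 23.7 — off by 8.10.

J = (0.00, 0.00) ✓; JQ at -102.0° ✓; |JQ| = 17.40 ✓; ∠JQZ = 99.10° ✓; |QZ| = 10.50 ✓; ∠QZP = 60.00° ✓; |ZP| = 24.70 ✓; ∠ZPG = 142.3° ✓; |PG| = 23.70 ✓; ∠(PG, GC) = 90.00° ✓; |GC| = 19.30 ✓; ∠GCD = 146.5° ✓; |CD| = 31.80 ✗.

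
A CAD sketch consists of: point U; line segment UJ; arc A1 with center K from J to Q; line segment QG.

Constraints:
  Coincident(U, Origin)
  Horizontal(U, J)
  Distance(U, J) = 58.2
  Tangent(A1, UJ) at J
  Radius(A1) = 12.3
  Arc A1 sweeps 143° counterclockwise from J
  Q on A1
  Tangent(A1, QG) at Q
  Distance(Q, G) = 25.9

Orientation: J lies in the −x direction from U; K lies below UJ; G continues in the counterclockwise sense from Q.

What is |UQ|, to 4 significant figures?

69.23

U is at the origin; UJ is horizontal with |UJ| = 58.2 and J on the −x side, so J = (-58.20, 0.000). The tangent condition forces KJ to be normal to UJ, so K = J + (0, -12.3) = (-58.20, -12.30). On A1, J sits at bearing 90° from K; a 143° counterclockwise sweep puts Q at bearing 233°, so Q = K + 12.3·(cos 233°, sin 233°) = (-65.60, -22.12). Then |UQ| = |Q − U| = 69.23.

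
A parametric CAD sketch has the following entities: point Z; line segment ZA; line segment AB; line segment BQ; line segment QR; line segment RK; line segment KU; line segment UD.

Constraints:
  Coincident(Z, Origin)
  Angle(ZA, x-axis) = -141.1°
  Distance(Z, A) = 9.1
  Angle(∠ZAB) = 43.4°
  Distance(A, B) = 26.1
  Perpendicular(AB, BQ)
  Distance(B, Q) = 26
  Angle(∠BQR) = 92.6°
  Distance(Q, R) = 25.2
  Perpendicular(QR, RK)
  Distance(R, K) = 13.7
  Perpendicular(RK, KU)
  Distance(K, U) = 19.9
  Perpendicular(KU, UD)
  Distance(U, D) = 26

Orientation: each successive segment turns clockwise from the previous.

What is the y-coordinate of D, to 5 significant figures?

10.294

RK is perpendicular to KU, so KU runs at 84.900°; with |KU| = 19.9, U = (8.0637, 12.605). KU is perpendicular to UD, so UD runs at -5.1000°; with |UD| = 26.0, D = (33.961, 10.294). So D.y = 10.294.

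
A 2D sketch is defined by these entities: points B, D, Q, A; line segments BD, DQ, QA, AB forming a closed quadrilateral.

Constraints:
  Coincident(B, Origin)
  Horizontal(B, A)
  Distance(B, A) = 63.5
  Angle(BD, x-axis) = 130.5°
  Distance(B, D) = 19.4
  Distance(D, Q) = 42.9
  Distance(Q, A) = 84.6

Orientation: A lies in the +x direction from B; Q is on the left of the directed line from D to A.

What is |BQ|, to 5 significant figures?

55.790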